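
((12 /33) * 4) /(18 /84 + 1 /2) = 112 /55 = 2.04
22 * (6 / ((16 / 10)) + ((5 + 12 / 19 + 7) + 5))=17875 / 38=470.39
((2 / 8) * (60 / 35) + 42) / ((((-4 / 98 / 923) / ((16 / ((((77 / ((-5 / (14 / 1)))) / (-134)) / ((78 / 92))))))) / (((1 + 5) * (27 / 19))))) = -210984176520 / 3059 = -68971617.04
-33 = -33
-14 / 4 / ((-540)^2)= -7 / 583200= -0.00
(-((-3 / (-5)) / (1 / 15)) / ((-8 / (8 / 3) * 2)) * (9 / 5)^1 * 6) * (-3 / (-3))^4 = 81 / 5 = 16.20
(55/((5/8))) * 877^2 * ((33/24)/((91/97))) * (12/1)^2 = 1299926458512/91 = 14284906137.49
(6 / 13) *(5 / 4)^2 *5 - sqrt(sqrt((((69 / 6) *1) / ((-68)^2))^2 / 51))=-sqrt(46) *51^(3 / 4) / 6936 + 375 / 104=3.59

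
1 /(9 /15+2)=5 /13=0.38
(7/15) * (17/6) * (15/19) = 119/114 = 1.04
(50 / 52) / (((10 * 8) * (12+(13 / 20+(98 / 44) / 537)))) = 147675 / 155475944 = 0.00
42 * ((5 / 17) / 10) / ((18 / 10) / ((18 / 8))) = 105 / 68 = 1.54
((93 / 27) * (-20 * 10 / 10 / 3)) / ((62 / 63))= -23.33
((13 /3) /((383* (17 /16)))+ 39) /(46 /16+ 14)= 1219192 /527391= 2.31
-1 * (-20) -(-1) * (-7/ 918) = 18353/ 918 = 19.99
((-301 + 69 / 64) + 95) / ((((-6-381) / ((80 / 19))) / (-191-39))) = -175375 / 342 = -512.79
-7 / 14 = -1 / 2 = -0.50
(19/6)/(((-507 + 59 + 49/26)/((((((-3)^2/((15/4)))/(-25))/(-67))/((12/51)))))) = -4199/97141625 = -0.00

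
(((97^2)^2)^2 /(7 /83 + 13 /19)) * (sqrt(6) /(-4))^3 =-12359632778332467497 * sqrt(6) /12928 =-2341800256427299.87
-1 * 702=-702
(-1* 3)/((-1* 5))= 3/5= 0.60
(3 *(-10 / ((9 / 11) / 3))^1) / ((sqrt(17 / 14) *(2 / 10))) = -550 *sqrt(238) / 17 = -499.12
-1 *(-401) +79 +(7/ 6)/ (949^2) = 2593730887/ 5403606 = 480.00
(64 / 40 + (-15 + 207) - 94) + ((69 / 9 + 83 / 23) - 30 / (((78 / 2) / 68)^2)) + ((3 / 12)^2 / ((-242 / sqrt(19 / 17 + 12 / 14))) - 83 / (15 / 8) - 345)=-4309841 / 11661 - sqrt(27965) / 460768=-369.59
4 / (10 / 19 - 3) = -1.62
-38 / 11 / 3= -38 / 33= -1.15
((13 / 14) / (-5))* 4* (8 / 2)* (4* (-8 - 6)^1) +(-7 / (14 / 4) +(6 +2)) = 862 / 5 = 172.40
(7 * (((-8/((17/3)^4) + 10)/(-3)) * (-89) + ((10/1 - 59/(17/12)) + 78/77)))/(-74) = -2564109743/101979141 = -25.14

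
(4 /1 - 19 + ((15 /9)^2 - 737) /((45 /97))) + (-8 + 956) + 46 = -244481 /405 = -603.66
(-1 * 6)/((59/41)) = -246/59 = -4.17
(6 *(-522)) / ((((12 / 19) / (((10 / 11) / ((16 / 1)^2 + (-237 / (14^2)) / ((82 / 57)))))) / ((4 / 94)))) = -1594020960 / 2120177191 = -0.75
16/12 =4/3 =1.33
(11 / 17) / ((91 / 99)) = 0.70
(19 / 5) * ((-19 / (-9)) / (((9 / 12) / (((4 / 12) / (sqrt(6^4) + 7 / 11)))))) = 15884 / 163215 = 0.10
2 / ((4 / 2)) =1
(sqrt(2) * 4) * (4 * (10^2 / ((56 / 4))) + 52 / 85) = 165.09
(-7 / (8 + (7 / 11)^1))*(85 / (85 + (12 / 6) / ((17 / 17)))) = -1309 / 1653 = -0.79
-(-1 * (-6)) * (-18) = 108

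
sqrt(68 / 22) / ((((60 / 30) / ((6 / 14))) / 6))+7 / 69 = 7 / 69+9*sqrt(374) / 77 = 2.36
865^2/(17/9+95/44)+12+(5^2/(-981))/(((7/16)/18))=32298297424/174727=184850.07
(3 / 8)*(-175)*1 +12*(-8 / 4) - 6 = -765 / 8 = -95.62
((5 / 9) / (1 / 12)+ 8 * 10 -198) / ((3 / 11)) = -3674 / 9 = -408.22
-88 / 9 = -9.78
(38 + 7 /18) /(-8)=-691 /144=-4.80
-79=-79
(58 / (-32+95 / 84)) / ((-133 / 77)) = 1.09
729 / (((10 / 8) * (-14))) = -41.66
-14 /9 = -1.56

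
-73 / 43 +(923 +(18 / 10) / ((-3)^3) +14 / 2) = 598712 / 645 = 928.24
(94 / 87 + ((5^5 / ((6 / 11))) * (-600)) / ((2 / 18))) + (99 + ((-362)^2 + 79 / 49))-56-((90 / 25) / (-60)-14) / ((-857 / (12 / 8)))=-11254786224888667 / 365339100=-30806410.33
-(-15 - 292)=307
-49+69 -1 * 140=-120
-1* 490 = -490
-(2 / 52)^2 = -0.00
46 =46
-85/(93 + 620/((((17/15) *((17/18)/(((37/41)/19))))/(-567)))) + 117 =408459983924/3490947417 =117.01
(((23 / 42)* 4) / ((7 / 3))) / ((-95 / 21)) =-0.21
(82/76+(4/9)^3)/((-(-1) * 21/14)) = 32321/41553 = 0.78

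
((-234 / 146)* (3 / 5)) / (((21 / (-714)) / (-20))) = -47736 / 73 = -653.92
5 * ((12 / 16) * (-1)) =-15 / 4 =-3.75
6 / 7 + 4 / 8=19 / 14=1.36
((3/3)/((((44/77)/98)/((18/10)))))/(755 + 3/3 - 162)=343/660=0.52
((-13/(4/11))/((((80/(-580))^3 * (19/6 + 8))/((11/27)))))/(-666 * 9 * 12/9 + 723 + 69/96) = -38363897/560995020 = -0.07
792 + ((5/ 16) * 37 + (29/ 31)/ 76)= 7572889/ 9424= 803.57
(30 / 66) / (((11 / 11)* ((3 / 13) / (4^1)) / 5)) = 1300 / 33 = 39.39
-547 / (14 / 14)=-547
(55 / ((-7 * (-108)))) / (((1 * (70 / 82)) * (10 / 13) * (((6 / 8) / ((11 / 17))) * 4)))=64493 / 2698920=0.02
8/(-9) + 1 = 0.11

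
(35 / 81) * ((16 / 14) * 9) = 40 / 9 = 4.44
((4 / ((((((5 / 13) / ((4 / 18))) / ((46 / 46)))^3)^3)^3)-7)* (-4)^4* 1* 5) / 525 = -776382585697556589611082323557229487820474667776 / 45491176734262751545689759738743305206298828125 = -17.07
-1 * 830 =-830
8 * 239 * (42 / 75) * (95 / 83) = 508592 / 415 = 1225.52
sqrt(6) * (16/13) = 16 * sqrt(6)/13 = 3.01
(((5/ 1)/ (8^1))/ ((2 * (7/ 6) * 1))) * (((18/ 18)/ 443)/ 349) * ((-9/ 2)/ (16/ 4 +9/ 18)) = -15/ 8657992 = -0.00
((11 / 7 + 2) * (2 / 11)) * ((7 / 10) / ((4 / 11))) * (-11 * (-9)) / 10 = 99 / 8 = 12.38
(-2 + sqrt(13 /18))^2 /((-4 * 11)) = -85 /792 + sqrt(26) /66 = -0.03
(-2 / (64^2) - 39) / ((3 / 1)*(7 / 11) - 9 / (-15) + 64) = -4393015 / 7491584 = -0.59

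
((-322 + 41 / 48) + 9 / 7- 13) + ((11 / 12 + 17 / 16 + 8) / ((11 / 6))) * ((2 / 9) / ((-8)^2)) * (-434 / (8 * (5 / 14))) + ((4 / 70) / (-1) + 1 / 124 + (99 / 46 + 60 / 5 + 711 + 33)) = 534266481041 / 1264919040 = 422.37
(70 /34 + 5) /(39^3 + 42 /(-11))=440 /3697313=0.00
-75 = -75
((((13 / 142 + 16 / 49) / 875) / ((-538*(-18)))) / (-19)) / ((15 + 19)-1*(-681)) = -2909 / 800952757605000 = -0.00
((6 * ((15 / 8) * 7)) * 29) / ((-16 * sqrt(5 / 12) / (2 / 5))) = -1827 * sqrt(15) / 80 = -88.45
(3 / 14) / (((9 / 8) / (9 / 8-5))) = -31 / 42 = -0.74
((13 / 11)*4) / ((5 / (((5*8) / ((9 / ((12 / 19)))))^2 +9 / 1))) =15.96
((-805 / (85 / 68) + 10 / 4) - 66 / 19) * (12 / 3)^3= -784288 / 19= -41278.32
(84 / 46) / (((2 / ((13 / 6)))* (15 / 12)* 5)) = 0.32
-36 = -36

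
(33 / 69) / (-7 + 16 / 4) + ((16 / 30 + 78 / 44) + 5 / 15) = 18823 / 7590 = 2.48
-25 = -25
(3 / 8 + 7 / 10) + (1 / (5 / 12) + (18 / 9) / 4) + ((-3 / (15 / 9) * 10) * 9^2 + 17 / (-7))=-407807 / 280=-1456.45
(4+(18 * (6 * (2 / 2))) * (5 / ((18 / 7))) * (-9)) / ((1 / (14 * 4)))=-105616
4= 4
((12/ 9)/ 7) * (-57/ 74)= -38/ 259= -0.15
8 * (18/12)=12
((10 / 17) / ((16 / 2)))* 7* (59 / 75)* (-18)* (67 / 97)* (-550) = 4565715 / 1649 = 2768.78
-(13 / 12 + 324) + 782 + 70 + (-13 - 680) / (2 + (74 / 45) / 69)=1739069 / 9426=184.50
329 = 329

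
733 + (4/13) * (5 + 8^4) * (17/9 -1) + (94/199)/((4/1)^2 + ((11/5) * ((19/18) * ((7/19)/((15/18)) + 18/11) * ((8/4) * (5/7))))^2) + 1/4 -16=4999202076701/2718585168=1838.90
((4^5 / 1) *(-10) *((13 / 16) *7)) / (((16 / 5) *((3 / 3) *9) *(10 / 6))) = -3640 / 3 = -1213.33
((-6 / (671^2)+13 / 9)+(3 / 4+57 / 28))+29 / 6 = 257087233 / 28365183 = 9.06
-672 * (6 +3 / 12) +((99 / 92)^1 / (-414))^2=-4200.00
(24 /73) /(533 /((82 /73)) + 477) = 48 /138919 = 0.00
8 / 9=0.89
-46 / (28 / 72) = -828 / 7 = -118.29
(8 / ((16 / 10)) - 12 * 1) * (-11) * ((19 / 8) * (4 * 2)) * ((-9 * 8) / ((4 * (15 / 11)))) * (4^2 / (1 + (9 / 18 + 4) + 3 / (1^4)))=-3089856 / 85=-36351.25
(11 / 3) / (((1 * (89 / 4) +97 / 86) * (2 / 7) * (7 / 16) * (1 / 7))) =105952 / 12063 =8.78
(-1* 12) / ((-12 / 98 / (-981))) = -96138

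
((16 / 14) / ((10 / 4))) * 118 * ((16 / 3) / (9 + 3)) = 7552 / 315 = 23.97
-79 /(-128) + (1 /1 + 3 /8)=255 /128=1.99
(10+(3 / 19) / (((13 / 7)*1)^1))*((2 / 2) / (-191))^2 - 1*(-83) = 747899472 / 9010807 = 83.00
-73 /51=-1.43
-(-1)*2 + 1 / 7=15 / 7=2.14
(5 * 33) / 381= 55 / 127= 0.43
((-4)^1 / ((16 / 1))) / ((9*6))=-1 / 216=-0.00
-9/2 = -4.50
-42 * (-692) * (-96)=-2790144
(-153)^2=23409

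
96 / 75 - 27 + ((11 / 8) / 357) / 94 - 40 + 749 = 4585902323 / 6711600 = 683.28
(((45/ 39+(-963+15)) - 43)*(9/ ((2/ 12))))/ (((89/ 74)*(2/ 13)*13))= -25710264/ 1157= -22221.49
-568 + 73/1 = -495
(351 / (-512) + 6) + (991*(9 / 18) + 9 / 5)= 1286693 / 2560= 502.61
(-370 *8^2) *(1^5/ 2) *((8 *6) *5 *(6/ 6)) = -2841600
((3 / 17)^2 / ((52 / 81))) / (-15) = -243 / 75140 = -0.00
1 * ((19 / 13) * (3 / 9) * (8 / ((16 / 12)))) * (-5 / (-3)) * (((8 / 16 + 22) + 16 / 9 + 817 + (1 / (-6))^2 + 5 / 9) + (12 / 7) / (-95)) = 20153723 / 4914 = 4101.29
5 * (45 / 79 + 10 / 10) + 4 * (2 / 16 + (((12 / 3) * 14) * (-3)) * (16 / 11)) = -1684307 / 1738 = -969.11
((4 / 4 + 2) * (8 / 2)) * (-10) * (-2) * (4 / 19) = 50.53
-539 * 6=-3234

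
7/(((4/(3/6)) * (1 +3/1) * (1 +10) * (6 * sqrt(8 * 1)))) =7 * sqrt(2)/8448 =0.00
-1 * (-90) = 90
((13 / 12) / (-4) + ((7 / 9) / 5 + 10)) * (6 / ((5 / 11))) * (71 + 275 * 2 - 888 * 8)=-169178207 / 200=-845891.04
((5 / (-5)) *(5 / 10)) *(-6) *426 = 1278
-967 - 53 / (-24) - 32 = -23923 / 24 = -996.79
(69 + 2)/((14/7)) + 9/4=37.75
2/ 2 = 1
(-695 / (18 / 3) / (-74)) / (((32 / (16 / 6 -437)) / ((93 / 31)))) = -63.74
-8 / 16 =-1 / 2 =-0.50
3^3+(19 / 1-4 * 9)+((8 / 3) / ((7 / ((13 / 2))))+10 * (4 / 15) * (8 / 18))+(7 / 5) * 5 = 3905 / 189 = 20.66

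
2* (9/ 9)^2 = 2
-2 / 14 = -1 / 7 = -0.14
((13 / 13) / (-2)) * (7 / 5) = -7 / 10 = -0.70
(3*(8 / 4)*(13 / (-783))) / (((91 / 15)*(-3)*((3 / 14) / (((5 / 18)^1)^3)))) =625 / 1141614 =0.00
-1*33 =-33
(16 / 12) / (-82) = -2 / 123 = -0.02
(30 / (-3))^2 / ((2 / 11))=550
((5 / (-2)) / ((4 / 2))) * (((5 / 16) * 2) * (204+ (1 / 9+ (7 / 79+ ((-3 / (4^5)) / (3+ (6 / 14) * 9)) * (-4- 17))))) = -59470798525 / 372768768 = -159.54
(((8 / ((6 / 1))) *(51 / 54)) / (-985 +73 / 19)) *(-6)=646 / 83889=0.01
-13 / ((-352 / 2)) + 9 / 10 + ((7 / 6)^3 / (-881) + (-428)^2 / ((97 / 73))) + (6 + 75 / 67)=137868.22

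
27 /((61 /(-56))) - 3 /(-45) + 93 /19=-344666 /17385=-19.83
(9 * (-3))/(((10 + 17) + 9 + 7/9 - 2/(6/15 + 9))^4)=-864420850107/57230078566591921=-0.00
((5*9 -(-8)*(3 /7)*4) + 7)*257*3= 354660 /7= 50665.71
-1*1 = -1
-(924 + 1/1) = -925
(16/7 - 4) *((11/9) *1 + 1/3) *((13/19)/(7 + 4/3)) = -104/475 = -0.22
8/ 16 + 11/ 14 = 9/ 7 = 1.29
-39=-39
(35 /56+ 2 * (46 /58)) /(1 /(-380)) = -48735 /58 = -840.26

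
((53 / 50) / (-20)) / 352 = -53 / 352000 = -0.00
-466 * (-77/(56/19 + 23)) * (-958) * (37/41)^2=-1078908.38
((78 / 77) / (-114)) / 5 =-13 / 7315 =-0.00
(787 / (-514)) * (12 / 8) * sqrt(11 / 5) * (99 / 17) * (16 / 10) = -467478 * sqrt(55) / 109225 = -31.74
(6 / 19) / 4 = 3 / 38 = 0.08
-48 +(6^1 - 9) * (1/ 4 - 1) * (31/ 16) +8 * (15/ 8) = -1833/ 64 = -28.64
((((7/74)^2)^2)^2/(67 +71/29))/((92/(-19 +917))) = 75063473821/83304997511438623744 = 0.00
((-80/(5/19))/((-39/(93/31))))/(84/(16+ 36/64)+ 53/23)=1852880/584441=3.17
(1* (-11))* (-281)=3091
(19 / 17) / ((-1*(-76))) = 1 / 68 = 0.01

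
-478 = -478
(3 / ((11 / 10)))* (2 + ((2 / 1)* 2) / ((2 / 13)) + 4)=960 / 11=87.27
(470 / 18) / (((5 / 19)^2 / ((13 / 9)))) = 220571 / 405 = 544.62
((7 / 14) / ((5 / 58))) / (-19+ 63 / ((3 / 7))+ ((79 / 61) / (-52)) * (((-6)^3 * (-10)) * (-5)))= 22997 / 1574020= 0.01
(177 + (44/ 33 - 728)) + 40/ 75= -8237/ 15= -549.13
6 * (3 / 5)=18 / 5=3.60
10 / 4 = 5 / 2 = 2.50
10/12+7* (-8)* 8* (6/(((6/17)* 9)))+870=443/18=24.61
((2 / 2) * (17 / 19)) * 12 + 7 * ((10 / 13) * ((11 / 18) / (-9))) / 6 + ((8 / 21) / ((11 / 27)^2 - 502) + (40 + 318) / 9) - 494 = -136351088838281 / 307410636078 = -443.55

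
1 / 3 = 0.33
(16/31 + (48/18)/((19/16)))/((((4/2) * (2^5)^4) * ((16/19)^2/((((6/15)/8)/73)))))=1159/911204155392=0.00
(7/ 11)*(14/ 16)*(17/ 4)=833/ 352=2.37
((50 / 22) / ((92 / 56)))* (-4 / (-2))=700 / 253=2.77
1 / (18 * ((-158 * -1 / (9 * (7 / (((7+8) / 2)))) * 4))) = 7 / 9480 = 0.00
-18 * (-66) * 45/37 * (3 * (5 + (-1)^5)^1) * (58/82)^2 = 539518320/62197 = 8674.35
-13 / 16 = -0.81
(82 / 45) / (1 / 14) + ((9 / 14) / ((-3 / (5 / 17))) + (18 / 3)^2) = 61.45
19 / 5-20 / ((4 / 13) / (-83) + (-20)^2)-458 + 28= -229959744 / 539495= -426.25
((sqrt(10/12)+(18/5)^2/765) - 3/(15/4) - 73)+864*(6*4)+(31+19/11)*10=sqrt(30)/6+490629321/23375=20990.40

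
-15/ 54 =-0.28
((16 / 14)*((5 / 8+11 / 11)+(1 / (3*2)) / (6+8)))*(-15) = -1375 / 49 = -28.06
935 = 935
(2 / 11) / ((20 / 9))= 9 / 110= 0.08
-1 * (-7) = 7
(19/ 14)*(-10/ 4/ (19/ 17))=-3.04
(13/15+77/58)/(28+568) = 0.00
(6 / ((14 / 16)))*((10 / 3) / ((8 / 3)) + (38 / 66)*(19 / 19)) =964 / 77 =12.52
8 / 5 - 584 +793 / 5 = -2119 / 5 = -423.80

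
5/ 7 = 0.71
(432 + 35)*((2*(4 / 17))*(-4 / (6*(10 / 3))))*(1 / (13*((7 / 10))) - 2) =642592 / 7735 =83.08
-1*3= -3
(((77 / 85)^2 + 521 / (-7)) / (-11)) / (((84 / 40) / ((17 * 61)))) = 454172084 / 137445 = 3304.39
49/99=0.49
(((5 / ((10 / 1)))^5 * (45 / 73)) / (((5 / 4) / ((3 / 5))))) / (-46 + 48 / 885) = -59 / 293168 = -0.00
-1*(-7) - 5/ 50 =69/ 10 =6.90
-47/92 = -0.51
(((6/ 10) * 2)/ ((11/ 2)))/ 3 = 4/ 55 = 0.07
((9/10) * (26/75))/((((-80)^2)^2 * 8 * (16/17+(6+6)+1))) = 221/3235840000000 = 0.00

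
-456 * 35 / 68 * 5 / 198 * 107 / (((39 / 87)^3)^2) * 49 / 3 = -10369540084409975 / 8123519547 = -1276483.67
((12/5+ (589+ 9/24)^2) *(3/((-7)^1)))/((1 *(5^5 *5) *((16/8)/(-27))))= 9003708333/70000000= 128.62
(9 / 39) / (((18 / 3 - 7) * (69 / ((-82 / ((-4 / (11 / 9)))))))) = -0.08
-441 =-441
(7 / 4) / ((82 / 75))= 525 / 328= 1.60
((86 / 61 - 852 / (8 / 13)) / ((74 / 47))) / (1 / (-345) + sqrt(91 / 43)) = -943944306975 * sqrt(3913) / 97784362496 - 117651029565 / 97784362496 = -605.06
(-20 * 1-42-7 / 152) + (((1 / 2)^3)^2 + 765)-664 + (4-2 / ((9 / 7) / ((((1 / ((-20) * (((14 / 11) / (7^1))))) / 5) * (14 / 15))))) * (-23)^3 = -203560812779 / 4104000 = -49600.59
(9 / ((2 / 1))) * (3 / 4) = 27 / 8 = 3.38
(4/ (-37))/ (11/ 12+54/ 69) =-1104/ 17353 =-0.06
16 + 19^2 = 377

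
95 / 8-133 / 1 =-969 / 8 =-121.12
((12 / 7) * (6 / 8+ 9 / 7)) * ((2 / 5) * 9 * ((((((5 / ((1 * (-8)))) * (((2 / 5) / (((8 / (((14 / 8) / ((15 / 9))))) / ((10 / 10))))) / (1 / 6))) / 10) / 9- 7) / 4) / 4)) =-4926339 / 896000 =-5.50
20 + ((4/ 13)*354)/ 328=10837/ 533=20.33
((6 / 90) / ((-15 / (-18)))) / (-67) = -2 / 1675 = -0.00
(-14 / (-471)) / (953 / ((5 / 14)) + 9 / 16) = 1120 / 100566507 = 0.00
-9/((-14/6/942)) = 25434/7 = 3633.43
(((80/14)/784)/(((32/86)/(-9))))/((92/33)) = -63855/1009792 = -0.06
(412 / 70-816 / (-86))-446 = -648092 / 1505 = -430.63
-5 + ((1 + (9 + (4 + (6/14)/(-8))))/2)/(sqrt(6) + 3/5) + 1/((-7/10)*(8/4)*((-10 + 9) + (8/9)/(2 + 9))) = -2378235/479024 + 19525*sqrt(6)/15792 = -1.94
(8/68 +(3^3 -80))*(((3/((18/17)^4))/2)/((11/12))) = -4416787/64152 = -68.85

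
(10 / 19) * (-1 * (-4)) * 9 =360 / 19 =18.95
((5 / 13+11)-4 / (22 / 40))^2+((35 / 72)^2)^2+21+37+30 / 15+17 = 51637008812977 / 549543481344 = 93.96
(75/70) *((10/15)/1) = 5/7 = 0.71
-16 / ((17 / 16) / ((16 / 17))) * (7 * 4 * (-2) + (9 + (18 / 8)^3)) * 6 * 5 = 4375680 / 289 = 15140.76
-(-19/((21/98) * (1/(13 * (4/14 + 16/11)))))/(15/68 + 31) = 4501328/70059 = 64.25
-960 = -960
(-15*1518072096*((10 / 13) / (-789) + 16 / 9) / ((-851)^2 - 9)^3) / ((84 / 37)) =-79973065878595 / 1704353126825099692032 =-0.00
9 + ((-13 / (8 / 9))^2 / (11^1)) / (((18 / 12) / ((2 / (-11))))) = 12861 / 1936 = 6.64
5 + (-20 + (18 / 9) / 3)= -43 / 3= -14.33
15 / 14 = 1.07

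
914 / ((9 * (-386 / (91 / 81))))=-41587 / 140697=-0.30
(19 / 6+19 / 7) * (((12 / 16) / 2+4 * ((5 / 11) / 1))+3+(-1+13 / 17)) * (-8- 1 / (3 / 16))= -9159995 / 23562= -388.76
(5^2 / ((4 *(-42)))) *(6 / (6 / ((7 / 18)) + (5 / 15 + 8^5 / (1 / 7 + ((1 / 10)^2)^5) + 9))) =-150000000105 / 38539328000002912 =-0.00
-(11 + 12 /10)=-61 /5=-12.20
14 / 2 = 7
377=377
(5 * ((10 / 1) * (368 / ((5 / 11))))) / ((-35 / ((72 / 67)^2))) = -41969664 / 31423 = -1335.64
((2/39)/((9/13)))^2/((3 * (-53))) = -4/115911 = -0.00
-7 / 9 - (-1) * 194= 193.22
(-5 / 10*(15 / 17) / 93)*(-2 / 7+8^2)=-1115 / 3689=-0.30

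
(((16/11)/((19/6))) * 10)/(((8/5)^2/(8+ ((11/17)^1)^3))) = 15238125/1026817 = 14.84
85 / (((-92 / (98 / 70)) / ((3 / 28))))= -51 / 368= -0.14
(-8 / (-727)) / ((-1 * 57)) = -0.00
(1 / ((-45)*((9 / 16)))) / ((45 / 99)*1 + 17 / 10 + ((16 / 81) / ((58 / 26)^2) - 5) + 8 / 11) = 296032 / 15574753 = 0.02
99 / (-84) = -33 / 28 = -1.18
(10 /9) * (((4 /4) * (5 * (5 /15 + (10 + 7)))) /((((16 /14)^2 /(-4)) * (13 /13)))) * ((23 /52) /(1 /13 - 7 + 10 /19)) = 1391845 /68256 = 20.39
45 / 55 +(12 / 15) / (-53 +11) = 923 / 1155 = 0.80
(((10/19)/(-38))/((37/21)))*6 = -630/13357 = -0.05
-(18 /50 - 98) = 2441 /25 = 97.64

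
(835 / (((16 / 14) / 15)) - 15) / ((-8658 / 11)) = -24695 / 1776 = -13.90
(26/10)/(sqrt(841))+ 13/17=2106/2465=0.85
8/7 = 1.14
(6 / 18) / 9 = 1 / 27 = 0.04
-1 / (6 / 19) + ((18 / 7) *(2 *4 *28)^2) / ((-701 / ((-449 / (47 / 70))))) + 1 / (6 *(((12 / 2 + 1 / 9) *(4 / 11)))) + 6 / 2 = 486626555983 / 3953640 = 123083.17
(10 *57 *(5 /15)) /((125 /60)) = 456 /5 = 91.20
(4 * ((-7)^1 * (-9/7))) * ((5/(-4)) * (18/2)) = -405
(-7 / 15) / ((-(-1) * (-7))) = 1 / 15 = 0.07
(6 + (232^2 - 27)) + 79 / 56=53804.41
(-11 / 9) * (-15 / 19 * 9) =165 / 19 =8.68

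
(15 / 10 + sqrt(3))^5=5643 / 32 + 1629 * sqrt(3) / 16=352.69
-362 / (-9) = 362 / 9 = 40.22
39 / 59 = 0.66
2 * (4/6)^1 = 4/3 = 1.33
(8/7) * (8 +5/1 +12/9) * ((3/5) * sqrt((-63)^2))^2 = 585144/25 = 23405.76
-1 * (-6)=6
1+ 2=3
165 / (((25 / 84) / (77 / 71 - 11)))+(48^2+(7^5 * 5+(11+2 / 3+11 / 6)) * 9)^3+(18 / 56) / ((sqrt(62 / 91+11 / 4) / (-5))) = 1240503915252063840651 / 2840 - 45 * sqrt(113659) / 17486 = 436797153257768957.11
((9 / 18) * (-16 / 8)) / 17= -1 / 17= -0.06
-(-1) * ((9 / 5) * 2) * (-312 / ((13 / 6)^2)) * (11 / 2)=-85536 / 65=-1315.94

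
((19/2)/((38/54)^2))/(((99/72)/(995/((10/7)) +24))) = 190998/19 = 10052.53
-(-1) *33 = 33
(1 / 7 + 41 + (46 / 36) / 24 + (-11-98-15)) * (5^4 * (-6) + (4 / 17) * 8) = 7977461741 / 25704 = 310358.77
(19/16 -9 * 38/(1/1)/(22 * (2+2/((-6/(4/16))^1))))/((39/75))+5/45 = -13.20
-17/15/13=-17/195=-0.09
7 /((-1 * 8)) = -0.88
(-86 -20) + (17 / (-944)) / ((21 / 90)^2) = -106.33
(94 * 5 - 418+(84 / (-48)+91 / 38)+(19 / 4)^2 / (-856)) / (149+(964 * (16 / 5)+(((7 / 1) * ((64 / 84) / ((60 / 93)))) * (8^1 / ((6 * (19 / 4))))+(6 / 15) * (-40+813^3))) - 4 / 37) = 22798120725 / 93132169550233984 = 0.00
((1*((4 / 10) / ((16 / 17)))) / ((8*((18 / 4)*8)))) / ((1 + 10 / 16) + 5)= 0.00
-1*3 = -3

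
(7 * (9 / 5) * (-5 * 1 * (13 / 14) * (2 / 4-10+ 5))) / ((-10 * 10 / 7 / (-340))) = 125307 / 20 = 6265.35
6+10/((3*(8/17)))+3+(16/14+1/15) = 2421/140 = 17.29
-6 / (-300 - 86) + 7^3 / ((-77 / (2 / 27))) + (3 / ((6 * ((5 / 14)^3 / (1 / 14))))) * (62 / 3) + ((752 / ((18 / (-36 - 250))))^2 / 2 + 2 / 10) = 1534397440910846 / 21495375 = 71382678.41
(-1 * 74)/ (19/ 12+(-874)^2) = -888/ 9166531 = -0.00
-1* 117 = -117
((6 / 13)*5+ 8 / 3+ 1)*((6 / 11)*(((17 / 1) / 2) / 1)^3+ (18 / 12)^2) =576209 / 286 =2014.72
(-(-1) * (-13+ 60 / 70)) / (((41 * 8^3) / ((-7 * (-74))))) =-3145 / 10496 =-0.30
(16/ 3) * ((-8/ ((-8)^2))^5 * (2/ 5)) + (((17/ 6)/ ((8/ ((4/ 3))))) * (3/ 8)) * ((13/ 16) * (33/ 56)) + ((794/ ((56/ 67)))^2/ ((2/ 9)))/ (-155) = -2445135597427/ 93327360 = -26199.56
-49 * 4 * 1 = -196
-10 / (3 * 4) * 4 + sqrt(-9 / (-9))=-2.33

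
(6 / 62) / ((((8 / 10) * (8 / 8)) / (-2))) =-15 / 62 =-0.24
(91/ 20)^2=8281/ 400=20.70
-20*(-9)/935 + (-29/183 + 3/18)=4579/22814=0.20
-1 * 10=-10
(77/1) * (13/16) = 1001/16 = 62.56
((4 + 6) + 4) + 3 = 17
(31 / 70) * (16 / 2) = 124 / 35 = 3.54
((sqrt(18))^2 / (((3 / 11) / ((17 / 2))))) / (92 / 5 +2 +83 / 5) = 15.16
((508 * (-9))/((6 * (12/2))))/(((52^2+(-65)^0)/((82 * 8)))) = -83312/2705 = -30.80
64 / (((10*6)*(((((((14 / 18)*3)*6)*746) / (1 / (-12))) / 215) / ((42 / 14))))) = -43 / 7833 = -0.01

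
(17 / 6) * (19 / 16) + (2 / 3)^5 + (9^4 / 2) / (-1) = -25481981 / 7776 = -3277.00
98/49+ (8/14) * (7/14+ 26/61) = 2.53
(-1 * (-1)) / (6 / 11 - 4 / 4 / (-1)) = 11 / 17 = 0.65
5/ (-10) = -1/ 2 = -0.50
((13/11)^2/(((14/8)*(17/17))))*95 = 64220/847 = 75.82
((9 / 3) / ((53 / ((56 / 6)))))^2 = 784 / 2809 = 0.28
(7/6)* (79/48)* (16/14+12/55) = 10349/3960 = 2.61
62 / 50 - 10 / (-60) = 211 / 150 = 1.41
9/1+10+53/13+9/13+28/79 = 24775/1027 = 24.12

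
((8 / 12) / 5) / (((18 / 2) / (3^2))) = 2 / 15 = 0.13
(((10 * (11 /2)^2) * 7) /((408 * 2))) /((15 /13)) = 11011 /4896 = 2.25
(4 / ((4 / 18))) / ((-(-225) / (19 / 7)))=38 / 175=0.22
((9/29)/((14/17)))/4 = 153/1624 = 0.09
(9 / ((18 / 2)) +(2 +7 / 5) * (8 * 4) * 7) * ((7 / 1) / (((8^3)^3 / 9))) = 240219 / 671088640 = 0.00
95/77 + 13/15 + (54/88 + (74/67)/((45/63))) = 263749/61908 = 4.26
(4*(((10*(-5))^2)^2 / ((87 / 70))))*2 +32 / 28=24500000696 / 609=40229886.20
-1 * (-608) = 608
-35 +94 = 59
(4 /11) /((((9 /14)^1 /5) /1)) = 280 /99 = 2.83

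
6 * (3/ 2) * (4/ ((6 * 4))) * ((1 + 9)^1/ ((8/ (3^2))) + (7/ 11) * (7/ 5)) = 8013/ 440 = 18.21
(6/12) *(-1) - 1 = -3/2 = -1.50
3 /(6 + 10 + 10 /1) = 3 /26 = 0.12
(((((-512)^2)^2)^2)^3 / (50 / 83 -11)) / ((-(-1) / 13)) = -113631962710373204447053551870680396472087807937192491043401544761344 / 863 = -131670872202054698084650700000000000000000000000000000000000000000.00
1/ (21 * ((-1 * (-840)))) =1/ 17640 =0.00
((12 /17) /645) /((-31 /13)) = -52 /113305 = -0.00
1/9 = 0.11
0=0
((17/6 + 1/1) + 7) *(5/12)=4.51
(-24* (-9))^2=46656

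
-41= -41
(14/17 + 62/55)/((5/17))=1824/275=6.63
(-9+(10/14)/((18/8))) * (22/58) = -6017/1827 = -3.29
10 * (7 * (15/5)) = 210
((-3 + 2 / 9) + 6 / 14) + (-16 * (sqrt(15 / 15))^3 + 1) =-1093 / 63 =-17.35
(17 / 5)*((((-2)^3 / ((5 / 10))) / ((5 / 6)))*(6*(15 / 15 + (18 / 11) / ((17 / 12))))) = -844.10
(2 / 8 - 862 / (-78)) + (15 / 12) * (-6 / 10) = 823 / 78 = 10.55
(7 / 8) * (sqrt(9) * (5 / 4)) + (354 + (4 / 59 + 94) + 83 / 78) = 33312085 / 73632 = 452.41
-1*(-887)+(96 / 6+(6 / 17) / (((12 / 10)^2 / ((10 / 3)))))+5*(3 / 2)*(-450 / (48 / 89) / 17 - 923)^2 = 2359781389199 / 332928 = 7087963.13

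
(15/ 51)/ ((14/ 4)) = 10/ 119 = 0.08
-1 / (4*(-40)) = 1 / 160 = 0.01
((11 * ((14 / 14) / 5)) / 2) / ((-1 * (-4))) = 11 / 40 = 0.28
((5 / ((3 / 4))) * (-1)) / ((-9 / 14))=280 / 27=10.37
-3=-3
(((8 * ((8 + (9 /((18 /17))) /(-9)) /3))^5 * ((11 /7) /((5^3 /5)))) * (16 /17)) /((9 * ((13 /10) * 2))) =5954307088007168 /998899160805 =5960.87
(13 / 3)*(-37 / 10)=-481 / 30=-16.03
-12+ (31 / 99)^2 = -116651 / 9801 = -11.90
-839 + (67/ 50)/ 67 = -41949/ 50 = -838.98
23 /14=1.64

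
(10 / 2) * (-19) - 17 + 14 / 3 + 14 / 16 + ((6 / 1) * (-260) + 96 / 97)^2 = 548824716229 / 225816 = 2430406.69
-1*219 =-219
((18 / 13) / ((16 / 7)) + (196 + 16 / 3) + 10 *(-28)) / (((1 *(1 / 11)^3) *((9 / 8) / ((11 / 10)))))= -71316311 / 702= -101590.19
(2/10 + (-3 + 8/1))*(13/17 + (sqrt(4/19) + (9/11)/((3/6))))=52*sqrt(19)/95 + 11674/935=14.87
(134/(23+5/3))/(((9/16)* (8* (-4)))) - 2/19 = -1717/4218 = -0.41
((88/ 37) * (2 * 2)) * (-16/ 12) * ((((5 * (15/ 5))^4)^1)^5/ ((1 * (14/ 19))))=-5724405922978817265926641.00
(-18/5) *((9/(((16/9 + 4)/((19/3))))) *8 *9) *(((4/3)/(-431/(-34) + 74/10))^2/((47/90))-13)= 1182208057545708/35586378295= 33220.80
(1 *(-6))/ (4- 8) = 3/ 2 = 1.50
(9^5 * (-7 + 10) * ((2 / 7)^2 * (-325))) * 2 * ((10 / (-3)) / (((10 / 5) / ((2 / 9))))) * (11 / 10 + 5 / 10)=272937600 / 49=5570155.10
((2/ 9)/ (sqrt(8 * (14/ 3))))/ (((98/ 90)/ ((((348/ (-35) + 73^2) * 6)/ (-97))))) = -558501 * sqrt(21)/ 232897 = -10.99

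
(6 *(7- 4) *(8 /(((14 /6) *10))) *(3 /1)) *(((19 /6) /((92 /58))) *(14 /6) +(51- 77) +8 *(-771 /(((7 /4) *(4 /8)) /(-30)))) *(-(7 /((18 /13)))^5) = -156082062151889237 /12072240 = -12929005897.16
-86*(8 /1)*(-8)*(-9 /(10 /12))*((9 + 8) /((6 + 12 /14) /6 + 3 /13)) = -459793152 /625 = -735669.04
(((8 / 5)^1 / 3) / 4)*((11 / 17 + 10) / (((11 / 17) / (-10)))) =-21.94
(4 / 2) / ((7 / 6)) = 12 / 7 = 1.71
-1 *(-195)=195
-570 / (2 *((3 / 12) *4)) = -285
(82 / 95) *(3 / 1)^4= 69.92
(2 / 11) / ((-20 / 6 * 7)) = -3 / 385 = -0.01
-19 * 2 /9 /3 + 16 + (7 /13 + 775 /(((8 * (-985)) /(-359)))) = 27901531 /553176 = 50.44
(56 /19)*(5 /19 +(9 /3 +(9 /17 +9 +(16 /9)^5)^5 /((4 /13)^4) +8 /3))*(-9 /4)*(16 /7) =-1046006385186263760041295909367561701052396 /40885756266975428616579439535097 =-25583637938.75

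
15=15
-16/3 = -5.33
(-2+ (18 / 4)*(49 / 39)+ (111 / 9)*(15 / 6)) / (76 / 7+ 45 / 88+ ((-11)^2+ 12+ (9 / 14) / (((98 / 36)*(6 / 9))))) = 40597480 / 170364129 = 0.24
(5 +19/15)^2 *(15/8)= 73.63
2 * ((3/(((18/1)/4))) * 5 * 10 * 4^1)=800/3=266.67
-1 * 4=-4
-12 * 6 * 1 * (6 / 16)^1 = -27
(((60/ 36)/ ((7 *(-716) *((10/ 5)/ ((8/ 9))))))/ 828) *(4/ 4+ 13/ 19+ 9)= -145/ 76032756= -0.00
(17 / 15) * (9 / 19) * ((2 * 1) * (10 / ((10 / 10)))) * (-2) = -408 / 19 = -21.47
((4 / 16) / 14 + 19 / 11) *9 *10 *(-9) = -435375 / 308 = -1413.56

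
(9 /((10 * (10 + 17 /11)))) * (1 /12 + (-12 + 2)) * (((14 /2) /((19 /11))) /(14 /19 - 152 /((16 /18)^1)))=302379 /16433800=0.02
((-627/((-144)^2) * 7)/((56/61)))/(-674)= 12749/37269504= 0.00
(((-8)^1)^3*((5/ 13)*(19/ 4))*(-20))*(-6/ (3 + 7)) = -145920/ 13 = -11224.62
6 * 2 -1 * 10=2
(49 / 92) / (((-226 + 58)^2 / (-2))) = -1 / 26496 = -0.00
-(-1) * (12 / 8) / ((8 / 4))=3 / 4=0.75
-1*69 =-69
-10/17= -0.59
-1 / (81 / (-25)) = 25 / 81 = 0.31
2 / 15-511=-7663 / 15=-510.87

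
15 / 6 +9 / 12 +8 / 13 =201 / 52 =3.87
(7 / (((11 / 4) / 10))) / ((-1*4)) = -6.36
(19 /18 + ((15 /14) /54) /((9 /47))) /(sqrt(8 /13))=2629 * sqrt(26) /9072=1.48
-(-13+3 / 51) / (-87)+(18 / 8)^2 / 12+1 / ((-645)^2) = 3585196327 / 13126420800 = 0.27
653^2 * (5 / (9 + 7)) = 2132045 / 16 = 133252.81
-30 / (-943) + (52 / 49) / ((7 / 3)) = 157398 / 323449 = 0.49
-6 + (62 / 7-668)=-4656 / 7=-665.14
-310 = -310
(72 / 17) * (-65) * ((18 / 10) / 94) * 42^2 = -7429968 / 799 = -9299.08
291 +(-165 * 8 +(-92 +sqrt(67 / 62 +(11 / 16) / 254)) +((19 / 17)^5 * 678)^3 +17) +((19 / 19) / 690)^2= 9 * sqrt(13267690) / 31496 +2252635828265790249858030160829393 / 1362799614823823299047300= 1652947216.29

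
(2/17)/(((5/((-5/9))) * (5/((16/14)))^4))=-0.00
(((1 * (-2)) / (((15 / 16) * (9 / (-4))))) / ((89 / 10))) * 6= 512 / 801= 0.64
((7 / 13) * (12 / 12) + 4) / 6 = 0.76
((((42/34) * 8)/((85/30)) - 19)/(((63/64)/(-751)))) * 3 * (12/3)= 861883648/6069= 142014.11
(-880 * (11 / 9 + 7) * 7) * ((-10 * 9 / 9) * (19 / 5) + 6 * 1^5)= 14586880 / 9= 1620764.44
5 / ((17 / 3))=15 / 17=0.88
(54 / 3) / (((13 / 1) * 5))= 18 / 65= 0.28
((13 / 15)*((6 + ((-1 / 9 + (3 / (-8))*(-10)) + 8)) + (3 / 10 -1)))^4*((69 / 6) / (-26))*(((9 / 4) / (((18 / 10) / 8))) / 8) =-4367044228634587331 / 170061120000000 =-25679.26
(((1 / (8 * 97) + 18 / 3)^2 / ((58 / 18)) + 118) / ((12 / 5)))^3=1434934475629341099818473487125 / 9202547322087728052436992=155927.96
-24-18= -42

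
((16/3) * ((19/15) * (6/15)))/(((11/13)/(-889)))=-7026656/2475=-2839.05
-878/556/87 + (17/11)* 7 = 2873305/266046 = 10.80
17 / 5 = 3.40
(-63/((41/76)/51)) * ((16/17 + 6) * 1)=-1694952/41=-41340.29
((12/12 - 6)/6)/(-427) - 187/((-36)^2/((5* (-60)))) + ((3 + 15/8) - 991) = -86959651/92232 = -942.84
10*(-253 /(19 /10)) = -25300 /19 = -1331.58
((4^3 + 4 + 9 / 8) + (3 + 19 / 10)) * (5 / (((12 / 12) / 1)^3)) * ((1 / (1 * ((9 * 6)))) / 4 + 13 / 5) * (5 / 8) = 925477 / 1536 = 602.52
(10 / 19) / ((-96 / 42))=-35 / 152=-0.23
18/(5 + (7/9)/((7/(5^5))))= 81/1585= 0.05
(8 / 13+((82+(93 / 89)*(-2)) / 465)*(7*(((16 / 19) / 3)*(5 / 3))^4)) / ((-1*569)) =-61918866003496 / 52349557553106489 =-0.00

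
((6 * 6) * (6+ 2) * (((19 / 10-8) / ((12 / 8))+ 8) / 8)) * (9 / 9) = 708 / 5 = 141.60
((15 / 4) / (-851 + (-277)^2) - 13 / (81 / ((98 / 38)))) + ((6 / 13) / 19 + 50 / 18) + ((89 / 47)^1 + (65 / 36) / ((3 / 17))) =14.51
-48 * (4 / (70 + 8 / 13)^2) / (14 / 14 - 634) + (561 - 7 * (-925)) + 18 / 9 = 312865079962 / 44453691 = 7038.00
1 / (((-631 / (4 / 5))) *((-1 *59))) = 4 / 186145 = 0.00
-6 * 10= -60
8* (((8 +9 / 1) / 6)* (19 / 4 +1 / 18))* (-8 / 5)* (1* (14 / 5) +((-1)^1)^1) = -23528 / 75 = -313.71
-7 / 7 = -1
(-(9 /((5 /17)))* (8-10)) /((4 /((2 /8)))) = 153 /40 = 3.82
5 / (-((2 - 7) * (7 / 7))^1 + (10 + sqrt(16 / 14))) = 525 / 1567 - 10 * sqrt(14) / 1567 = 0.31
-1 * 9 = -9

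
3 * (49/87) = 49/29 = 1.69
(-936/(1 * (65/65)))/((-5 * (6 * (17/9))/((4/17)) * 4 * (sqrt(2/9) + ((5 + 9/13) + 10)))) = 985608/15903755- 355914 * sqrt(2)/270363835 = 0.06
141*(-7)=-987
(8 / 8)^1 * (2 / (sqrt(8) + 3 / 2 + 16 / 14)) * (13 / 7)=-1924 / 199 + 1456 * sqrt(2) / 199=0.68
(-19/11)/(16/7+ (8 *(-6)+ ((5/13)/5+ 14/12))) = 10374/267091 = 0.04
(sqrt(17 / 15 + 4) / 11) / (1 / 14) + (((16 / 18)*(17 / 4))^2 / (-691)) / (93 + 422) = -1156 / 28825065 + 14*sqrt(1155) / 165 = 2.88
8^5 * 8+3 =262147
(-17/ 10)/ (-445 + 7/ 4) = 34/ 8865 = 0.00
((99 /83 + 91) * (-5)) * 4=-153040 /83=-1843.86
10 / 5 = 2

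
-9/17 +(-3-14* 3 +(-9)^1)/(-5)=873/85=10.27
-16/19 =-0.84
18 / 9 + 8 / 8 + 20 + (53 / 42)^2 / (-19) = 768059 / 33516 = 22.92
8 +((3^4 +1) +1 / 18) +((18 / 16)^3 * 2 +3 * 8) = 269345 / 2304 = 116.90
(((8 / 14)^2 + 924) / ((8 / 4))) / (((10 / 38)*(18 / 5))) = 487.84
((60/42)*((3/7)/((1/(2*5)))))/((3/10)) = 1000/49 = 20.41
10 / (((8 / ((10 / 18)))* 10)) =5 / 72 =0.07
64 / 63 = 1.02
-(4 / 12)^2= -1 / 9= -0.11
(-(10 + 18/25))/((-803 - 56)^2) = -268/18447025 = -0.00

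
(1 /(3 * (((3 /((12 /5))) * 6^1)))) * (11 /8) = 11 /180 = 0.06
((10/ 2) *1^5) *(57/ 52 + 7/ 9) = 4385/ 468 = 9.37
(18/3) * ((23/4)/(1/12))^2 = 28566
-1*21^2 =-441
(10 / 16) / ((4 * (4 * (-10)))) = -1 / 256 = -0.00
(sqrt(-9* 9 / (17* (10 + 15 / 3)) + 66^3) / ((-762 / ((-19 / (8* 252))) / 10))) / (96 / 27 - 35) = -0.00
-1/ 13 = -0.08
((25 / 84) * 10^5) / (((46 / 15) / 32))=50000000 / 161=310559.01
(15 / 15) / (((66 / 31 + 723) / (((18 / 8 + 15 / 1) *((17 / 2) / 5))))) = 12121 / 299720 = 0.04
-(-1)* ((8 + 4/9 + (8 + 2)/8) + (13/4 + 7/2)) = 148/9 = 16.44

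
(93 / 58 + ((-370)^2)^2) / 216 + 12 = 1087013530429 / 12528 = 86766724.97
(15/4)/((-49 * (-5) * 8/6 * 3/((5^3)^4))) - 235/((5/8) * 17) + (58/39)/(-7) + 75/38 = 934191.22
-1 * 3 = -3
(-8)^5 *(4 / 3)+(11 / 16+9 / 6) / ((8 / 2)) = -8388503 / 192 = -43690.12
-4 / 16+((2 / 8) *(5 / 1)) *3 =3.50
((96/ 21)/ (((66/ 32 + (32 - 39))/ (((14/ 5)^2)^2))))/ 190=-1404928/ 4690625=-0.30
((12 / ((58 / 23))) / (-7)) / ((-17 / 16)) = 2208 / 3451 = 0.64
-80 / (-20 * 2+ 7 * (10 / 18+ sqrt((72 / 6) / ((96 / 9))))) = 272160 * sqrt(2) / 809279+ 1872000 / 809279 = 2.79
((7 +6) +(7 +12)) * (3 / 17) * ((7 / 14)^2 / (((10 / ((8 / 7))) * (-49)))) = -96 / 29155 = -0.00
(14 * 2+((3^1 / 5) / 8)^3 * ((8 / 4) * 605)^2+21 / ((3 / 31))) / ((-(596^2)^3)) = -552107 / 28685176895179325440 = -0.00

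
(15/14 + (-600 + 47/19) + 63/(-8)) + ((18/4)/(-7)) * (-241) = -68309/152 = -449.40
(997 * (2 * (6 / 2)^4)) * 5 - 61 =807509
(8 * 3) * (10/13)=240/13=18.46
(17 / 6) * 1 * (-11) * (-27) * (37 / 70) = 62271 / 140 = 444.79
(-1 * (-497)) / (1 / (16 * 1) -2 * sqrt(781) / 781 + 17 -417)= -39741066288 / 31979762957 + 254464 * sqrt(781) / 31979762957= -1.24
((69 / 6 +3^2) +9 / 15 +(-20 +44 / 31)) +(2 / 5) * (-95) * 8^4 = -48250099 / 310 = -155645.48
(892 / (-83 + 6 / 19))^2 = 287234704 / 2468041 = 116.38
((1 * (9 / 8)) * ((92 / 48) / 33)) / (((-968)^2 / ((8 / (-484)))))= -23 / 19954863104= -0.00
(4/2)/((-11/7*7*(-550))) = 1/3025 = 0.00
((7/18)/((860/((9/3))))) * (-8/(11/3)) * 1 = -7/2365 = -0.00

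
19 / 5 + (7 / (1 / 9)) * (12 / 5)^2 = 9167 / 25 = 366.68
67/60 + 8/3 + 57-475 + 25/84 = -86923/210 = -413.92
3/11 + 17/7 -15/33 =173/77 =2.25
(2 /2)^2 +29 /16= 45 /16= 2.81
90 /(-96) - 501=-8031 /16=-501.94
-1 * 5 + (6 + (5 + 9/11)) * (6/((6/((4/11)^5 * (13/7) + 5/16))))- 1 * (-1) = -16594159/99207416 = -0.17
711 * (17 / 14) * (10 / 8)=60435 / 56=1079.20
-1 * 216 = -216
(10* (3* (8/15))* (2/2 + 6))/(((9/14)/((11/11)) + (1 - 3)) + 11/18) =-7056/47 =-150.13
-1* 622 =-622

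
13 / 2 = 6.50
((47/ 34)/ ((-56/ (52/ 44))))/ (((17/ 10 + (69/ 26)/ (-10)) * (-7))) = 39715/ 13671196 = 0.00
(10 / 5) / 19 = 2 / 19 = 0.11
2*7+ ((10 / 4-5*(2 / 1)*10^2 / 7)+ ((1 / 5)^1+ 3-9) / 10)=-22214 / 175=-126.94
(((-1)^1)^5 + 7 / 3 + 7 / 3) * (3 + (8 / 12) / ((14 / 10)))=803 / 63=12.75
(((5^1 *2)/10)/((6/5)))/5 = 1/6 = 0.17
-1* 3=-3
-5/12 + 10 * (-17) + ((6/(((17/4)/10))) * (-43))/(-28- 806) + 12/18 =-1597597/9452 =-169.02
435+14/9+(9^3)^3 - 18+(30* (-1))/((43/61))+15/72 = 1199454998677/3096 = 387420865.21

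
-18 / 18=-1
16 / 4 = 4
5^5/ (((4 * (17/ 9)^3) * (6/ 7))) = 5315625/ 39304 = 135.24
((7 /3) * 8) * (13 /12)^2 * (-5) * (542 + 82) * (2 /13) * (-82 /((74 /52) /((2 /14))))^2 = -61454132480 /86247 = -712536.46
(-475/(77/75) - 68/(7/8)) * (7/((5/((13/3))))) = -540917/165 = -3278.28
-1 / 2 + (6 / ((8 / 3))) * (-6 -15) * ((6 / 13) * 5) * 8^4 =-11612173 / 26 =-446622.04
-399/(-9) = 133/3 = 44.33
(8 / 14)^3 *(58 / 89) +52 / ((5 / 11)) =17480004 / 152635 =114.52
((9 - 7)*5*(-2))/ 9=-20/ 9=-2.22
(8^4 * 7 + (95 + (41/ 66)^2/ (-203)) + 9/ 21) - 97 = 25352340851/ 884268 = 28670.43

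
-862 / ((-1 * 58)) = 431 / 29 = 14.86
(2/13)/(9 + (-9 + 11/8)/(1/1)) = 16/143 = 0.11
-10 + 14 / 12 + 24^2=3403 / 6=567.17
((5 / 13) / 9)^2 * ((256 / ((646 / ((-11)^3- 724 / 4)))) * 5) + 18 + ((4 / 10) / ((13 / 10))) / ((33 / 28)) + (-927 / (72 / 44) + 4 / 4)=-1991272669 / 3602742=-552.71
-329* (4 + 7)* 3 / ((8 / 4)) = -10857 / 2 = -5428.50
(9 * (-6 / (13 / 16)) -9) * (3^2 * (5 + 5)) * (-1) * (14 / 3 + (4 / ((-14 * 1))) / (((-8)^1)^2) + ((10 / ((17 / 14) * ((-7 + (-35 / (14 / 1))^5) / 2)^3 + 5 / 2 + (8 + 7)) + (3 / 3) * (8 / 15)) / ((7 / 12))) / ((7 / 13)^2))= 61994425482592407333 / 1168001844038288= 53077.34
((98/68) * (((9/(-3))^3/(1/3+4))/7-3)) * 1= -1239/221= -5.61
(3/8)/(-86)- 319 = -219475/688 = -319.00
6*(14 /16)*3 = 63 /4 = 15.75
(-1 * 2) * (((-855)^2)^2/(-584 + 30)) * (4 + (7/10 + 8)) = 13573697785875/554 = 24501259541.29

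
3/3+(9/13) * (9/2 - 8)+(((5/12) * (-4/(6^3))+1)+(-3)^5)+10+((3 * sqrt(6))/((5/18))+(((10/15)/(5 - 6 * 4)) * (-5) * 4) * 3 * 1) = -37025039/160056+54 * sqrt(6)/5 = -204.87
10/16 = 5/8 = 0.62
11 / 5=2.20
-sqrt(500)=-10* sqrt(5)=-22.36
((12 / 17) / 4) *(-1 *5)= -15 / 17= -0.88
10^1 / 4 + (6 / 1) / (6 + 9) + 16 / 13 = 537 / 130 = 4.13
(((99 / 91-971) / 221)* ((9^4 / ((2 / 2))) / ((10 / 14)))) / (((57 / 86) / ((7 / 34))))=-58101727194 / 4639895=-12522.21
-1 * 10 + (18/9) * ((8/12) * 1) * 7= -2/3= -0.67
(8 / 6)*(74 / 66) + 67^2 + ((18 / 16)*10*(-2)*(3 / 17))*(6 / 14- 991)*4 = 238248341 / 11781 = 20223.10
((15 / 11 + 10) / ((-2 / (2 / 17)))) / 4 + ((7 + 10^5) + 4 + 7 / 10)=374043133 / 3740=100011.53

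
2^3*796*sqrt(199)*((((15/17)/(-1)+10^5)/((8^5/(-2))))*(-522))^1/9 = 9810613435*sqrt(199)/4352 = 31800490.24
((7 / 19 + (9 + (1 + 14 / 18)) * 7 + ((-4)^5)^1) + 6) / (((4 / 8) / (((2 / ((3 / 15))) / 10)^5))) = -322228 / 171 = -1884.37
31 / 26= 1.19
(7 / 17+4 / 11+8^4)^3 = 449625863618794673 / 6539203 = 68758511338.28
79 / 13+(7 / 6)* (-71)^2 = 459205 / 78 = 5887.24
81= 81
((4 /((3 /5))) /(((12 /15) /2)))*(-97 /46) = -2425 /69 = -35.14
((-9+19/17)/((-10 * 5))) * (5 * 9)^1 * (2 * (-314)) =-378684/85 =-4455.11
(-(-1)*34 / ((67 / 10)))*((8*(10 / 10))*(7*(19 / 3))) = 361760 / 201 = 1799.80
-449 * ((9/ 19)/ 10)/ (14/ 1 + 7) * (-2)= 1347/ 665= 2.03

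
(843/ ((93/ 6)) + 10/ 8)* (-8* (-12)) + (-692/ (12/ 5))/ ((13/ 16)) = 6028424/ 1209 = 4986.29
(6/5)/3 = 2/5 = 0.40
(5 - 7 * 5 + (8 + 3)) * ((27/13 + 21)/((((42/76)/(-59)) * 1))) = 4259800/91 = 46810.99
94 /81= 1.16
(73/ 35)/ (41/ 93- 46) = -6789/ 148295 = -0.05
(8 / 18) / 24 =1 / 54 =0.02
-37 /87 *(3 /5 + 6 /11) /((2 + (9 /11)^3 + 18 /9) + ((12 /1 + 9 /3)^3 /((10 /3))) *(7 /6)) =-376068 /915412115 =-0.00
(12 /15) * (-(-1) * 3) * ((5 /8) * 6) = 9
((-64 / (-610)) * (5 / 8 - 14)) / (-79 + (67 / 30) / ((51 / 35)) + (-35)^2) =-130968 / 107099225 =-0.00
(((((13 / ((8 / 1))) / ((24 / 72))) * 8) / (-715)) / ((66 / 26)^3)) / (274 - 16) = -2197 / 169982010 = -0.00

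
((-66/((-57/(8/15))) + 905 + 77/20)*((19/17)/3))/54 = 1036793/165240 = 6.27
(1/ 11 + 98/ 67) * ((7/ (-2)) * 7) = -56105/ 1474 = -38.06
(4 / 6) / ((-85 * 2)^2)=1 / 43350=0.00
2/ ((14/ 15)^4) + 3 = 108249/ 19208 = 5.64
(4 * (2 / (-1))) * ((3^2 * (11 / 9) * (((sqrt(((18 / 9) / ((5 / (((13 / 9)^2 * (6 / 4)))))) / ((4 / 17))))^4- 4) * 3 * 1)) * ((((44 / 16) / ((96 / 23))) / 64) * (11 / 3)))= -216976647877 / 895795200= -242.22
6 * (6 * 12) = 432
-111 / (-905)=111 / 905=0.12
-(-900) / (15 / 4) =240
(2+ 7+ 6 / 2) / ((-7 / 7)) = -12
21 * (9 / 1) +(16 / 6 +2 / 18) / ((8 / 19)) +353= 39499 / 72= 548.60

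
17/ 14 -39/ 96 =181/ 224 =0.81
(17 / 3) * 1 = 17 / 3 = 5.67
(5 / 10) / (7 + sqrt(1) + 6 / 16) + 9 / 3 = 3.06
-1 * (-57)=57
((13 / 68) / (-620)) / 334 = -13 / 14081440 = -0.00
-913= -913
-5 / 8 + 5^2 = 195 / 8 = 24.38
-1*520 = -520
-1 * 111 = -111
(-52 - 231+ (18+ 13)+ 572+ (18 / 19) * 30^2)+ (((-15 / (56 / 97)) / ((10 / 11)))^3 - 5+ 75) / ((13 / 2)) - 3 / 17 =-7103896324547 / 2949646336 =-2408.39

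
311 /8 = 38.88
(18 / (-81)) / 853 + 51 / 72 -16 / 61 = 1670051 / 3746376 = 0.45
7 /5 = 1.40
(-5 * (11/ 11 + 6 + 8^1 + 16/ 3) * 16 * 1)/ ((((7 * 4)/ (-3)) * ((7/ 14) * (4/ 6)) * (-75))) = -244/ 35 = -6.97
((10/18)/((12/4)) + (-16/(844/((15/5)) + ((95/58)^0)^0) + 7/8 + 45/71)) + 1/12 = 22350551/12989592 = 1.72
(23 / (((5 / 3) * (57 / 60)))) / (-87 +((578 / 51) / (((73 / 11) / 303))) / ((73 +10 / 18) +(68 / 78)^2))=-0.18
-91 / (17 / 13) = -1183 / 17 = -69.59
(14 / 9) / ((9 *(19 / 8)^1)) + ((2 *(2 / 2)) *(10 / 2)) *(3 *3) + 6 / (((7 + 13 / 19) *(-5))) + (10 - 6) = 52756247 / 561735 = 93.92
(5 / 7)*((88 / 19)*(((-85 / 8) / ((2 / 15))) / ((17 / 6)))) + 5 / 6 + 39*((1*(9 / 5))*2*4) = 1872859 / 3990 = 469.39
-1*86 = -86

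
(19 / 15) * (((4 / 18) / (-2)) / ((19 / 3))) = -1 / 45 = -0.02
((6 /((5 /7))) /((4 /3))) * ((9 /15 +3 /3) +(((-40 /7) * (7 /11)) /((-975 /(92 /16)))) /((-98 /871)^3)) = -3134485311 /36975400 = -84.77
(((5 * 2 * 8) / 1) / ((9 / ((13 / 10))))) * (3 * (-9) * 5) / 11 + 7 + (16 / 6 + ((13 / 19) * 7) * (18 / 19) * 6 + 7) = -1166606 / 11913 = -97.93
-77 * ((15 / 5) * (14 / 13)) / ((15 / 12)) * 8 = -103488 / 65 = -1592.12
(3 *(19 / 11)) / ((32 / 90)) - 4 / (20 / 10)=2213 / 176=12.57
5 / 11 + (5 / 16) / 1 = 135 / 176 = 0.77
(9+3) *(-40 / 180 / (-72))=0.04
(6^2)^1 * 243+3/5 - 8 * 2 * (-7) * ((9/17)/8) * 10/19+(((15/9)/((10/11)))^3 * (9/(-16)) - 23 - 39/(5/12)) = 1070698151/124032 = 8632.43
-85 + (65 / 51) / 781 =-3385570 / 39831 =-85.00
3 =3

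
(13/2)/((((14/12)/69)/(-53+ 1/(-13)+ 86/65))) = -696348/35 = -19895.66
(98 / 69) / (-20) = -49 / 690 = -0.07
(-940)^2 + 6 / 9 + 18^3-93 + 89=889428.67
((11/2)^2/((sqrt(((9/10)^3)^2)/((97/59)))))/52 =1467125/1118286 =1.31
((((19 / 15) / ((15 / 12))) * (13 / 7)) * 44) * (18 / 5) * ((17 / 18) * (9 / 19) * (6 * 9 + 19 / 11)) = 6502704 / 875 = 7431.66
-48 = -48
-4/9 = -0.44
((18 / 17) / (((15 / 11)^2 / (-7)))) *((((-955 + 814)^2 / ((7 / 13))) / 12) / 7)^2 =-898061370921 / 1166200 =-770074.92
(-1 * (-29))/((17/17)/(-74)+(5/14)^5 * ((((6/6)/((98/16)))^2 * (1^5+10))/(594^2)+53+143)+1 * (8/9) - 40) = -2777744411791272/3638440607993461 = -0.76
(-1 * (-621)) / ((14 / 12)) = 3726 / 7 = 532.29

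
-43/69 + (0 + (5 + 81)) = 5891/69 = 85.38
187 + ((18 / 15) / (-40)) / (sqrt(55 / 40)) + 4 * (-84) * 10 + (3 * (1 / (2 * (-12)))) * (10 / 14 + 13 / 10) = -1777021 / 560 - 3 * sqrt(22) / 550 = -3173.28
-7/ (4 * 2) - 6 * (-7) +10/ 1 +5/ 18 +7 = 4205/ 72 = 58.40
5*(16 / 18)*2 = 80 / 9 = 8.89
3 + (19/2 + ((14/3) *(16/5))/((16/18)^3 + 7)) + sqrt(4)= 923039/56150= 16.44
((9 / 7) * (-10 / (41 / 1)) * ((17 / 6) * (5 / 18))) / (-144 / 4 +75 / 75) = 85 / 12054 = 0.01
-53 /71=-0.75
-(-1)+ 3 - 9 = -5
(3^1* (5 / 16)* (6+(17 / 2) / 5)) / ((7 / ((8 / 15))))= 11 / 20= 0.55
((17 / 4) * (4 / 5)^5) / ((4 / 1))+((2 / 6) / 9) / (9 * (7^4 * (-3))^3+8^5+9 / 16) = 0.35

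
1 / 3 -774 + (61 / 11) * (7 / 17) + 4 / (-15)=-2164478 / 2805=-771.65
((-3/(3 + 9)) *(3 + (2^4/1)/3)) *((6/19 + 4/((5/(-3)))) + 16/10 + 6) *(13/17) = -8.79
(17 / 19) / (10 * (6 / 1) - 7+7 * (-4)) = 17 / 475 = 0.04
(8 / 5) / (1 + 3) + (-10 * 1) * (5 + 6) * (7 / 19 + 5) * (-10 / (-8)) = -70087 / 95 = -737.76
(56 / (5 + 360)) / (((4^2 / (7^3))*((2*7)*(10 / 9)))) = 3087 / 14600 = 0.21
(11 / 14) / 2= 11 / 28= 0.39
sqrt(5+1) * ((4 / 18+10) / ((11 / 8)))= 18.21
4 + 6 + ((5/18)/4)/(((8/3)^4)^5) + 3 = 119903836481049187949/9223372036854775808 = 13.00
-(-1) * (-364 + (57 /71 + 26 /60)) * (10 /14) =-772687 /2982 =-259.12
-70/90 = -7/9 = -0.78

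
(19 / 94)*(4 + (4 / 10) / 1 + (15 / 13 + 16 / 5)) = 1.77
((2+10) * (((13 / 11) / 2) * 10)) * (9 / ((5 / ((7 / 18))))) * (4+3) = 347.45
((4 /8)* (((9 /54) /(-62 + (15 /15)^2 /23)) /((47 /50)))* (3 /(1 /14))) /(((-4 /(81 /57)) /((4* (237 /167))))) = 343413 /2833489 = 0.12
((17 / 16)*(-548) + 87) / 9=-1981 / 36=-55.03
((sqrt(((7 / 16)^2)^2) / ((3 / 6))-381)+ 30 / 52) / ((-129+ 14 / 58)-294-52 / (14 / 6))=128374561 / 150332416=0.85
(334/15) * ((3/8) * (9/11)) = 1503/220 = 6.83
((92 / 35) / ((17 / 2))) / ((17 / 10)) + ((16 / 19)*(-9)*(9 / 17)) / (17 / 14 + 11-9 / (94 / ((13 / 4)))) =-20762800 / 133799197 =-0.16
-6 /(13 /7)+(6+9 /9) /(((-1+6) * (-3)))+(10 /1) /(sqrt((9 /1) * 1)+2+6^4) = -936071 /253695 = -3.69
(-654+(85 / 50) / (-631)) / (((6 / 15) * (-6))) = 4126757 / 15144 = 272.50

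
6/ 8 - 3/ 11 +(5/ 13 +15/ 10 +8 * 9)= 42535/ 572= 74.36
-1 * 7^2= -49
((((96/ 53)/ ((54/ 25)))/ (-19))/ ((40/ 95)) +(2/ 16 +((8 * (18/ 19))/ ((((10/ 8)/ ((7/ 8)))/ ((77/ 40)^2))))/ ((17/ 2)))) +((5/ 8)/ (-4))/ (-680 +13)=959118587219/ 411061428000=2.33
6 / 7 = 0.86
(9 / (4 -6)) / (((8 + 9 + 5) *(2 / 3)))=-0.31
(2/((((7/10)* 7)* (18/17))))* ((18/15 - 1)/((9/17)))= 578/3969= 0.15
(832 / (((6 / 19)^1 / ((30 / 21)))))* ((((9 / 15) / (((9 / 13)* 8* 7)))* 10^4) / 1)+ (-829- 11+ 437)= 256702277 / 441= 582091.33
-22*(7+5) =-264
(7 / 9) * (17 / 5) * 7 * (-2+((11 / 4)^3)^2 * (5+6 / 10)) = 1146826919 / 25600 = 44797.93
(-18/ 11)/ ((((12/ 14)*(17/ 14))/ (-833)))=14406/ 11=1309.64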